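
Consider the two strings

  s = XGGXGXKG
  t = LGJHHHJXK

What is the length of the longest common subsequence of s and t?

3

Let dp[i][j] be the LCS length of the first i characters of s and the first j characters of t. dp[i][j] = dp[i-1][j-1]+1 when the i-th and j-th characters match, else max(dp[i-1][j], dp[i][j-1]).
    ·  L  G  J  H  H  H  J  X  K
 ·  0  0  0  0  0  0  0  0  0  0
 X  0  0  0  0  0  0  0  0  1  1
 G  0  0  1  1  1  1  1  1  1  1
 G  0  0  1  1  1  1  1  1  1  1
 X  0  0  1  1  1  1  1  1  2  2
 G  0  0  1  1  1  1  1  1  2  2
 X  0  0  1  1  1  1  1  1  2  2
 K  0  0  1  1  1  1  1  1  2  3
 G  0  0  1  1  1  1  1  1  2  3
dp[8][9] = 3. One LCS (by backtracking along matches): GXK.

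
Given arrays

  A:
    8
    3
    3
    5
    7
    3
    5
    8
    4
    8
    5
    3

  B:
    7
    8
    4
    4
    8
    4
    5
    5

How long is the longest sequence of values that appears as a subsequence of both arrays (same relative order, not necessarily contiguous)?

5

Match 7 (A #5, B #1); then 8 (A #8, B #2); then 4 (A #9, B #4); then 8 (A #10, B #5); then 5 (A #11, B #8) — 5 values in the same relative order in both, and the DP table's final entry dp[12][8] is also 5, so no common subsequence is longer.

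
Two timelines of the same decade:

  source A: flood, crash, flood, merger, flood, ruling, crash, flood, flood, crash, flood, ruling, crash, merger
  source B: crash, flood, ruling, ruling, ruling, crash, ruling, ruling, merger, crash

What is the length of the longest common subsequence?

6

One common subsequence of length 6: crash at source A[2]=source B[1] → flood at source A[3]=source B[2] → ruling at source A[6]=source B[5] → crash at source A[7]=source B[6] → ruling at source A[12]=source B[8] → crash at source A[13]=source B[10]. dp[14][10] = 6 confirms this is the maximum.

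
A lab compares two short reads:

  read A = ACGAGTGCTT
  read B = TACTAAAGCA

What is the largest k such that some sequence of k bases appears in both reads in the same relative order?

5

Let dp[i][j] be the LCS length of the first i bases of read A and the first j bases of read B. dp[i][j] = dp[i-1][j-1]+1 when the i-th and j-th bases match, else max(dp[i-1][j], dp[i][j-1]).
    ·  T  A  C  T  A  A  A  G  C  A
 ·  0  0  0  0  0  0  0  0  0  0  0
 A  0  0  1  1  1  1  1  1  1  1  1
 C  0  0  1  2  2  2  2  2  2  2  2
 G  0  0  1  2  2  2  2  2  3  3  3
 A  0  0  1  2  2  3  3  3  3  3  4
 G  0  0  1  2  2  3  3  3  4  4  4
 T  0  1  1  2  3  3  3  3  4  4  4
 G  0  1  1  2  3  3  3  3  4  4  4
 C  0  1  1  2  3  3  3  3  4  5  5
 T  0  1  1  2  3  3  3  3  4  5  5
 T  0  1  1  2  3  3  3  3  4  5  5
dp[10][10] = 5. One LCS (by backtracking along matches): ACAGC.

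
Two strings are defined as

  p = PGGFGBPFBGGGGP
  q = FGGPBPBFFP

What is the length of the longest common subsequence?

Pick G [2,2], G [3,3], B [6,5], P [7,6], F [8,9], P [14,10]; all 6 characters appear in both, in order, and the DP table's final entry dp[14][10] is also 6, so no common subsequence is longer.

6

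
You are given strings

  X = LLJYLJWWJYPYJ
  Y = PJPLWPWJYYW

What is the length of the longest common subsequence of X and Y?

7

Taking J at X[3]=Y[2] → L at X[5]=Y[4] → W at X[7]=Y[5] → W at X[8]=Y[7] → J at X[9]=Y[8] → Y at X[10]=Y[9] → Y at X[12]=Y[10] gives a common subsequence of length 7. dp[13][11] = 7 confirms this is the maximum.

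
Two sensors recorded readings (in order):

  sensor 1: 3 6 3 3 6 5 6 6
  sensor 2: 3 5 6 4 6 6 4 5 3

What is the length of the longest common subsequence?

4

One common subsequence of length 4: 3 at sensor 1[1]=sensor 2[1]; then 6 at sensor 1[2]=sensor 2[5]; then 6 at sensor 1[5]=sensor 2[6]; then 5 at sensor 1[6]=sensor 2[8], and the DP table's final entry dp[8][9] is also 4, so no common subsequence is longer.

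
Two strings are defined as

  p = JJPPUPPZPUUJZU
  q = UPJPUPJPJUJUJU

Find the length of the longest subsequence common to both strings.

9

Match J [2,3], then P [4,4], then U [5,5], then P [6,6], then P [7,8], then U [10,10], then U [11,12], then J [12,13], then U [14,14] — 9 characters in the same relative order in both, and the DP table's final entry dp[14][14] is also 9, so no common subsequence is longer.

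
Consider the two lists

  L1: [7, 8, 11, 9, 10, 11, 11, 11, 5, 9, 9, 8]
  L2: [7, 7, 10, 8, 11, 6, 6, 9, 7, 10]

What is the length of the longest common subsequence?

Let dp[i][j] be the LCS length of the first i values of L1 and the first j values of L2. dp[i][j] = dp[i-1][j-1]+1 when the i-th and j-th values match, else max(dp[i-1][j], dp[i][j-1]).
    ·  7  7 10  8 11  6  6  9  7 10
 ·  0  0  0  0  0  0  0  0  0  0  0
 7  0  1  1  1  1  1  1  1  1  1  1
 8  0  1  1  1  2  2  2  2  2  2  2
11  0  1  1  1  2  3  3  3  3  3  3
 9  0  1  1  1  2  3  3  3  4  4  4
10  0  1  1  2  2  3  3  3  4  4  5
11  0  1  1  2  2  3  3  3  4  4  5
11  0  1  1  2  2  3  3  3  4  4  5
11  0  1  1  2  2  3  3  3  4  4  5
 5  0  1  1  2  2  3  3  3  4  4  5
 9  0  1  1  2  2  3  3  3  4  4  5
 9  0  1  1  2  2  3  3  3  4  4  5
 8  0  1  1  2  3  3  3  3  4  4  5
dp[12][10] = 5. One LCS (by backtracking along matches): 7, 8, 11, 9, 10.

5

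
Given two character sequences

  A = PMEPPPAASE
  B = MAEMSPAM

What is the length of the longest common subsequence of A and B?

Let dp[i][j] be the LCS length of the first i characters of A and the first j characters of B. dp[i][j] = dp[i-1][j-1]+1 when the i-th and j-th characters match, else max(dp[i-1][j], dp[i][j-1]).
    ·  M  A  E  M  S  P  A  M
 ·  0  0  0  0  0  0  0  0  0
 P  0  0  0  0  0  0  1  1  1
 M  0  1  1  1  1  1  1  1  2
 E  0  1  1  2  2  2  2  2  2
 P  0  1  1  2  2  2  3  3  3
 P  0  1  1  2  2  2  3  3  3
 P  0  1  1  2  2  2  3  3  3
 A  0  1  2  2  2  2  3  4  4
 A  0  1  2  2  2  2  3  4  4
 S  0  1  2  2  2  3  3  4  4
 E  0  1  2  3  3  3  3  4  4
dp[10][8] = 4. One LCS (by backtracking along matches): MEPA.

4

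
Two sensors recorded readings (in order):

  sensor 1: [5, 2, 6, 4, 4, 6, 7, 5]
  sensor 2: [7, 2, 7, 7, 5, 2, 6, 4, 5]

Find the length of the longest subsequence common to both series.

Let dp[i][j] be the LCS length of the first i values of sensor 1 and the first j values of sensor 2. dp[i][j] = dp[i-1][j-1]+1 when the i-th and j-th values match, else max(dp[i-1][j], dp[i][j-1]).
    ·  7  2  7  7  5  2  6  4  5
 ·  0  0  0  0  0  0  0  0  0  0
 5  0  0  0  0  0  1  1  1  1  1
 2  0  0  1  1  1  1  2  2  2  2
 6  0  0  1  1  1  1  2  3  3  3
 4  0  0  1  1  1  1  2  3  4  4
 4  0  0  1  1  1  1  2  3  4  4
 6  0  0  1  1  1  1  2  3  4  4
 7  0  1  1  2  2  2  2  3  4  4
 5  0  1  1  2  2  3  3  3  4  5
dp[8][9] = 5. One LCS (by backtracking along matches): 5, 2, 6, 4, 5.

5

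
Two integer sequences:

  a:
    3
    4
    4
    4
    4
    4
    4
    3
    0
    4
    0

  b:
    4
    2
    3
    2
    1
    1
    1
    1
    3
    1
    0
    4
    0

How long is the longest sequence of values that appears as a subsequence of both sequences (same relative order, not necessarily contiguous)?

5

One common subsequence of length 5: 3 (a #1, b #3), then 3 (a #8, b #9), then 0 (a #9, b #11), then 4 (a #10, b #12), then 0 (a #11, b #13). dp[11][13] = 5 confirms this is the maximum.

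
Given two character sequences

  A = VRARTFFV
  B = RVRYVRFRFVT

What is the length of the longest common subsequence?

Match V at A[1]=B[2]; then R at A[2]=B[3]; then R at A[4]=B[6]; then F at A[6]=B[7]; then F at A[7]=B[9]; then V at A[8]=B[10] — 6 characters in the same relative order in both. Since dp[8][11] = 6, nothing longer is possible.

6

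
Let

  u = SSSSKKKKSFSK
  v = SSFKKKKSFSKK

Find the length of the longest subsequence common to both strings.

10

Let dp[i][j] be the LCS length of the first i characters of u and the first j characters of v. dp[i][j] = dp[i-1][j-1]+1 when the i-th and j-th characters match, else max(dp[i-1][j], dp[i][j-1]).
    ·  S  S  F  K  K  K  K  S  F  S  K  K
 ·  0  0  0  0  0  0  0  0  0  0  0  0  0
 S  0  1  1  1  1  1  1  1  1  1  1  1  1
 S  0  1  2  2  2  2  2  2  2  2  2  2  2
 S  0  1  2  2  2  2  2  2  3  3  3  3  3
 S  0  1  2  2  2  2  2  2  3  3  4  4  4
 K  0  1  2  2  3  3  3  3  3  3  4  5  5
 K  0  1  2  2  3  4  4  4  4  4  4  5  6
 K  0  1  2  2  3  4  5  5  5  5  5  5  6
 K  0  1  2  2  3  4  5  6  6  6  6  6  6
 S  0  1  2  2  3  4  5  6  7  7  7  7  7
 F  0  1  2  3  3  4  5  6  7  8  8  8  8
 S  0  1  2  3  3  4  5  6  7  8  9  9  9
 K  0  1  2  3  4  4  5  6  7  8  9 10 10
dp[12][12] = 10. One LCS (by backtracking along matches): SSKKKKSFSK.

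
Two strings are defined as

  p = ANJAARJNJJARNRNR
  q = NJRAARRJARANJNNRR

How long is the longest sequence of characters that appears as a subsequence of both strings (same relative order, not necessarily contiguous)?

11

One common subsequence of length 11: N (p #2, q #1) → J (p #3, q #2) → A (p #4, q #4) → A (p #5, q #5) → R (p #6, q #7) → J (p #7, q #8) → N (p #8, q #12) → J (p #9, q #13) → N (p #13, q #15) → R (p #14, q #16) → R (p #16, q #17), and the DP table's final entry dp[16][17] is also 11, so no common subsequence is longer.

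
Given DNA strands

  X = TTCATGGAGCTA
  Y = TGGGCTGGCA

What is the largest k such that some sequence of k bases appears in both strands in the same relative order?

Taking T (X #1, Y #1); then C (X #3, Y #5); then T (X #5, Y #6); then G (X #7, Y #7); then G (X #9, Y #8); then C (X #10, Y #9); then A (X #12, Y #10) gives a common subsequence of length 7, and the DP table's final entry dp[12][10] is also 7, so no common subsequence is longer.

7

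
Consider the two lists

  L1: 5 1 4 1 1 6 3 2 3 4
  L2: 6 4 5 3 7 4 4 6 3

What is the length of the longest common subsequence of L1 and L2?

4

Let dp[i][j] be the LCS length of the first i values of L1 and the first j values of L2. dp[i][j] = dp[i-1][j-1]+1 when the i-th and j-th values match, else max(dp[i-1][j], dp[i][j-1]).
    ·  6  4  5  3  7  4  4  6  3
 ·  0  0  0  0  0  0  0  0  0  0
 5  0  0  0  1  1  1  1  1  1  1
 1  0  0  0  1  1  1  1  1  1  1
 4  0  0  1  1  1  1  2  2  2  2
 1  0  0  1  1  1  1  2  2  2  2
 1  0  0  1  1  1  1  2  2  2  2
 6  0  1  1  1  1  1  2  2  3  3
 3  0  1  1  1  2  2  2  2  3  4
 2  0  1  1  1  2  2  2  2  3  4
 3  0  1  1  1  2  2  2  2  3  4
 4  0  1  2  2  2  2  3  3  3  4
dp[10][9] = 4. One LCS (by backtracking along matches): 5, 4, 6, 3.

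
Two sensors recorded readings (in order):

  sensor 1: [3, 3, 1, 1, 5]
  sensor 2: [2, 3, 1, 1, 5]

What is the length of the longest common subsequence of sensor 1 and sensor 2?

Pick 3 at sensor 1[2]=sensor 2[2] → 1 at sensor 1[3]=sensor 2[3] → 1 at sensor 1[4]=sensor 2[4] → 5 at sensor 1[5]=sensor 2[5]; all 4 values appear in both, in order. dp[5][5] = 4 confirms this is the maximum.

4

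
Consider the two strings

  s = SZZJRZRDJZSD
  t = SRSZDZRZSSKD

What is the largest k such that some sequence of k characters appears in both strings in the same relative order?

Let dp[i][j] be the LCS length of the first i characters of s and the first j characters of t. dp[i][j] = dp[i-1][j-1]+1 when the i-th and j-th characters match, else max(dp[i-1][j], dp[i][j-1]).
    ·  S  R  S  Z  D  Z  R  Z  S  S  K  D
 ·  0  0  0  0  0  0  0  0  0  0  0  0  0
 S  0  1  1  1  1  1  1  1  1  1  1  1  1
 Z  0  1  1  1  2  2  2  2  2  2  2  2  2
 Z  0  1  1  1  2  2  3  3  3  3  3  3  3
 J  0  1  1  1  2  2  3  3  3  3  3  3  3
 R  0  1  2  2  2  2  3  4  4  4  4  4  4
 Z  0  1  2  2  3  3  3  4  5  5  5  5  5
 R  0  1  2  2  3  3  3  4  5  5  5  5  5
 D  0  1  2  2  3  4  4  4  5  5  5  5  6
 J  0  1  2  2  3  4  4  4  5  5  5  5  6
 Z  0  1  2  2  3  4  5  5  5  5  5  5  6
 S  0  1  2  3  3  4  5  5  5  6  6  6  6
 D  0  1  2  3  3  4  5  5  5  6  6  6  7
dp[12][12] = 7. One LCS (by backtracking along matches): SZZRZSD.

7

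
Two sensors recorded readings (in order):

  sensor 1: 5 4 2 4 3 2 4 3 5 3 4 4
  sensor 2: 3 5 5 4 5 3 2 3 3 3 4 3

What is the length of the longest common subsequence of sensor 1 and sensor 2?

Let dp[i][j] be the LCS length of the first i values of sensor 1 and the first j values of sensor 2. dp[i][j] = dp[i-1][j-1]+1 when the i-th and j-th values match, else max(dp[i-1][j], dp[i][j-1]).
    ·  3  5  5  4  5  3  2  3  3  3  4  3
 ·  0  0  0  0  0  0  0  0  0  0  0  0  0
 5  0  0  1  1  1  1  1  1  1  1  1  1  1
 4  0  0  1  1  2  2  2  2  2  2  2  2  2
 2  0  0  1  1  2  2  2  3  3  3  3  3  3
 4  0  0  1  1  2  2  2  3  3  3  3  4  4
 3  0  1  1  1  2  2  3  3  4  4  4  4  5
 2  0  1  1  1  2  2  3  4  4  4  4  4  5
 4  0  1  1  1  2  2  3  4  4  4  4  5  5
 3  0  1  1  1  2  2  3  4  5  5  5  5  6
 5  0  1  2  2  2  3  3  4  5  5  5  5  6
 3  0  1  2  2  2  3  4  4  5  6  6  6  6
 4  0  1  2  2  3  3  4  4  5  6  6  7  7
 4  0  1  2  2  3  3  4  4  5  6  6  7  7
dp[12][12] = 7. One LCS (by backtracking along matches): 5, 4, 2, 3, 3, 3, 4.

7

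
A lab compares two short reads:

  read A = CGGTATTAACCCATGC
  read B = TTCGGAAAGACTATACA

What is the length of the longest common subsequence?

One common subsequence of length 10: C (read A #1, read B #3) → G (read A #2, read B #4) → G (read A #3, read B #5) → A (read A #5, read B #7) → A (read A #8, read B #8) → A (read A #9, read B #10) → C (read A #10, read B #11) → A (read A #13, read B #13) → T (read A #14, read B #14) → C (read A #16, read B #16). The LCS DP gives dp[16][17] = 10, so this is optimal.

10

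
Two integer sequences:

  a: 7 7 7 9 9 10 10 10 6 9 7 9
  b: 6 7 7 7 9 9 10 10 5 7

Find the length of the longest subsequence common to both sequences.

Pick 7 (a #1, b #2), then 7 (a #2, b #3), then 7 (a #3, b #4), then 9 (a #4, b #5), then 9 (a #5, b #6), then 10 (a #6, b #7), then 10 (a #7, b #8), then 7 (a #11, b #10); all 8 values appear in both, in order. dp[12][10] = 8 confirms this is the maximum.

8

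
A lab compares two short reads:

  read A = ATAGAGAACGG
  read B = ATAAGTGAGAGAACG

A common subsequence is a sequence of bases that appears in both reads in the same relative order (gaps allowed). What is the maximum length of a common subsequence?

10

One common subsequence of length 10: A [1,4], then T [2,6], then A [3,8], then G [4,9], then A [5,10], then G [6,11], then A [7,12], then A [8,13], then C [9,14], then G [11,15]. dp[11][15] = 10 confirms this is the maximum.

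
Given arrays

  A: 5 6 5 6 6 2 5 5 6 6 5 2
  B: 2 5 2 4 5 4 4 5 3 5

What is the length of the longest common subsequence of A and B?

5

Pick 5 (A #3, B #2), 2 (A #6, B #3), 5 (A #7, B #5), 5 (A #8, B #8), 5 (A #11, B #10); all 5 values appear in both, in order. The LCS DP gives dp[12][10] = 5, so this is optimal.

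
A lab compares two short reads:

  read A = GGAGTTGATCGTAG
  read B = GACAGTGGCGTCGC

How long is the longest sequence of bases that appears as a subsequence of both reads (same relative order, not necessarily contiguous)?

9

Match G [1,1]; then A [3,4]; then G [4,5]; then T [5,6]; then G [7,8]; then C [10,9]; then G [11,10]; then T [12,11]; then G [14,13] — 9 bases in the same relative order in both. The LCS DP gives dp[14][14] = 9, so this is optimal.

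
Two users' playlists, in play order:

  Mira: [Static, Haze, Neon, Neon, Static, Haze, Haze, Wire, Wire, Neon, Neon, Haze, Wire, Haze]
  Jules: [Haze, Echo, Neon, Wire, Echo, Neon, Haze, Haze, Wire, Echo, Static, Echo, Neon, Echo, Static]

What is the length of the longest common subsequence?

Pick Haze [2,1] → Neon [3,3] → Neon [4,6] → Haze [6,7] → Haze [7,8] → Wire [8,9] → Neon [10,13]; all 7 songs appear in both, in order, and the DP table's final entry dp[14][15] is also 7, so no common subsequence is longer.

7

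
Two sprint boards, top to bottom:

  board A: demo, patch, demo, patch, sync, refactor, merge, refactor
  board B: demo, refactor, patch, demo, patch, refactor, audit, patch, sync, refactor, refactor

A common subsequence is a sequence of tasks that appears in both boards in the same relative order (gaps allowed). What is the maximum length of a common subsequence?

Pick demo at board A[1]=board B[1]; then patch at board A[2]=board B[3]; then demo at board A[3]=board B[4]; then patch at board A[4]=board B[8]; then sync at board A[5]=board B[9]; then refactor at board A[6]=board B[10]; then refactor at board A[8]=board B[11]; all 7 tasks appear in both, in order. The LCS DP gives dp[8][11] = 7, so this is optimal.

7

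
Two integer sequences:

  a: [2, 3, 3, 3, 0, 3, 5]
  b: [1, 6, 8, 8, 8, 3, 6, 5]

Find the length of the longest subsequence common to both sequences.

Let dp[i][j] be the LCS length of the first i values of a and the first j values of b. dp[i][j] = dp[i-1][j-1]+1 when the i-th and j-th values match, else max(dp[i-1][j], dp[i][j-1]).
    ·  1  6  8  8  8  3  6  5
 ·  0  0  0  0  0  0  0  0  0
 2  0  0  0  0  0  0  0  0  0
 3  0  0  0  0  0  0  1  1  1
 3  0  0  0  0  0  0  1  1  1
 3  0  0  0  0  0  0  1  1  1
 0  0  0  0  0  0  0  1  1  1
 3  0  0  0  0  0  0  1  1  1
 5  0  0  0  0  0  0  1  1  2
dp[7][8] = 2. One LCS (by backtracking along matches): 3, 5.

2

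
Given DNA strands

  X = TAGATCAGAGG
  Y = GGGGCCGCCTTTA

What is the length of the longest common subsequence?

4

Taking G (X #3, Y #4), C (X #6, Y #6), G (X #8, Y #7), A (X #9, Y #13) gives a common subsequence of length 4. dp[11][13] = 4 confirms this is the maximum.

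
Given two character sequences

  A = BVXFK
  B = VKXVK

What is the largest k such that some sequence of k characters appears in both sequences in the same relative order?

Taking V (A #2, B #1) → X (A #3, B #3) → K (A #5, B #5) gives a common subsequence of length 3. Since dp[5][5] = 3, nothing longer is possible.

3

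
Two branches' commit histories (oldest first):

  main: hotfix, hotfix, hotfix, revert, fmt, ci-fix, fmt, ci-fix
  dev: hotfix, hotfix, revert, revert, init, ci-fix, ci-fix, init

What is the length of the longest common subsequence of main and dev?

5

Taking hotfix at main[1]=dev[1] → hotfix at main[2]=dev[2] → revert at main[4]=dev[4] → ci-fix at main[6]=dev[6] → ci-fix at main[8]=dev[7] gives a common subsequence of length 5, and the DP table's final entry dp[8][8] is also 5, so no common subsequence is longer.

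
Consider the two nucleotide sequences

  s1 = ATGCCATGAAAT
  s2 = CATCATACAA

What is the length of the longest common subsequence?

8

Let dp[i][j] be the LCS length of the first i bases of s1 and the first j bases of s2. dp[i][j] = dp[i-1][j-1]+1 when the i-th and j-th bases match, else max(dp[i-1][j], dp[i][j-1]).
    ·  C  A  T  C  A  T  A  C  A  A
 ·  0  0  0  0  0  0  0  0  0  0  0
 A  0  0  1  1  1  1  1  1  1  1  1
 T  0  0  1  2  2  2  2  2  2  2  2
 G  0  0  1  2  2  2  2  2  2  2  2
 C  0  1  1  2  3  3  3  3  3  3  3
 C  0  1  1  2  3  3  3  3  4  4  4
 A  0  1  2  2  3  4  4  4  4  5  5
 T  0  1  2  3  3  4  5  5  5  5  5
 G  0  1  2  3  3  4  5  5  5  5  5
 A  0  1  2  3  3  4  5  6  6  6  6
 A  0  1  2  3  3  4  5  6  6  7  7
 A  0  1  2  3  3  4  5  6  6  7  8
 T  0  1  2  3  3  4  5  6  6  7  8
dp[12][10] = 8. One LCS (by backtracking along matches): ATCATAAA.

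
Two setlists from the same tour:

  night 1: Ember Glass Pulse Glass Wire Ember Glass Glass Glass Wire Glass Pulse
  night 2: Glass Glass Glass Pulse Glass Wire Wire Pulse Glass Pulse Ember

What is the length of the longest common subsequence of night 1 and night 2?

7

Match Glass at night 1[2]=night 2[3] → Pulse at night 1[3]=night 2[4] → Glass at night 1[4]=night 2[5] → Wire at night 1[5]=night 2[6] → Wire at night 1[10]=night 2[7] → Glass at night 1[11]=night 2[9] → Pulse at night 1[12]=night 2[10] — 7 songs in the same relative order in both, and the DP table's final entry dp[12][11] is also 7, so no common subsequence is longer.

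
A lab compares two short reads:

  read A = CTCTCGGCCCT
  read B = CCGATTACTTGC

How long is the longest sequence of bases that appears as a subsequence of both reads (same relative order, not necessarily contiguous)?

Let dp[i][j] be the LCS length of the first i bases of read A and the first j bases of read B. dp[i][j] = dp[i-1][j-1]+1 when the i-th and j-th bases match, else max(dp[i-1][j], dp[i][j-1]).
    ·  C  C  G  A  T  T  A  C  T  T  G  C
 ·  0  0  0  0  0  0  0  0  0  0  0  0  0
 C  0  1  1  1  1  1  1  1  1  1  1  1  1
 T  0  1  1  1  1  2  2  2  2  2  2  2  2
 C  0  1  2  2  2  2  2  2  3  3  3  3  3
 T  0  1  2  2  2  3  3  3  3  4  4  4  4
 C  0  1  2  2  2  3  3  3  4  4  4  4  5
 G  0  1  2  3  3  3  3  3  4  4  4  5  5
 G  0  1  2  3  3  3  3  3  4  4  4  5  5
 C  0  1  2  3  3  3  3  3  4  4  4  5  6
 C  0  1  2  3  3  3  3  3  4  4  4  5  6
 C  0  1  2  3  3  3  3  3  4  4  4  5  6
 T  0  1  2  3  3  4  4  4  4  5  5  5  6
dp[11][12] = 6. One LCS (by backtracking along matches): CTCTGC.

6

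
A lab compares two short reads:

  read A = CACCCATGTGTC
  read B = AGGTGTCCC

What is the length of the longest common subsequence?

6

Let dp[i][j] be the LCS length of the first i bases of read A and the first j bases of read B. dp[i][j] = dp[i-1][j-1]+1 when the i-th and j-th bases match, else max(dp[i-1][j], dp[i][j-1]).
    ·  A  G  G  T  G  T  C  C  C
 ·  0  0  0  0  0  0  0  0  0  0
 C  0  0  0  0  0  0  0  1  1  1
 A  0  1  1  1  1  1  1  1  1  1
 C  0  1  1  1  1  1  1  2  2  2
 C  0  1  1  1  1  1  1  2  3  3
 C  0  1  1  1  1  1  1  2  3  4
 A  0  1  1  1  1  1  1  2  3  4
 T  0  1  1  1  2  2  2  2  3  4
 G  0  1  2  2  2  3  3  3  3  4
 T  0  1  2  2  3  3  4  4  4  4
 G  0  1  2  3  3  4  4  4  4  4
 T  0  1  2  3  4  4  5  5  5  5
 C  0  1  2  3  4  4  5  6  6  6
dp[12][9] = 6. One LCS (by backtracking along matches): AGTGTC.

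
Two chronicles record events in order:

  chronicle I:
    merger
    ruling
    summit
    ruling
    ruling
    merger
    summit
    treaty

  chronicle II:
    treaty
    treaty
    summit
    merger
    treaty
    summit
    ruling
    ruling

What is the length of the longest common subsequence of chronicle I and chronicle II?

4

Taking merger at chronicle I[1]=chronicle II[4]; then summit at chronicle I[3]=chronicle II[6]; then ruling at chronicle I[4]=chronicle II[7]; then ruling at chronicle I[5]=chronicle II[8] gives a common subsequence of length 4. Since dp[8][8] = 4, nothing longer is possible.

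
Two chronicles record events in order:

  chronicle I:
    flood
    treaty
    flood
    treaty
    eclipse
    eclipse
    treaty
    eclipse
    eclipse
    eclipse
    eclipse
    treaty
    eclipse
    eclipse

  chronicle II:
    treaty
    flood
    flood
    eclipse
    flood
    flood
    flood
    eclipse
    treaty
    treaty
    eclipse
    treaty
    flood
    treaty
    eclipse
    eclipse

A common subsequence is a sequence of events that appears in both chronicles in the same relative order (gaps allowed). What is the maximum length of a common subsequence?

9

Match flood at chronicle I[1]=chronicle II[2], then flood at chronicle I[3]=chronicle II[3], then eclipse at chronicle I[5]=chronicle II[4], then eclipse at chronicle I[6]=chronicle II[8], then treaty at chronicle I[7]=chronicle II[10], then eclipse at chronicle I[8]=chronicle II[11], then treaty at chronicle I[12]=chronicle II[14], then eclipse at chronicle I[13]=chronicle II[15], then eclipse at chronicle I[14]=chronicle II[16] — 9 events in the same relative order in both. The LCS DP gives dp[14][16] = 9, so this is optimal.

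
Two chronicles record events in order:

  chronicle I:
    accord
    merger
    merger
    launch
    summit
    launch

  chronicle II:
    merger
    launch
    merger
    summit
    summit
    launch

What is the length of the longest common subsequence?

4

Taking merger at chronicle I[2]=chronicle II[1], merger at chronicle I[3]=chronicle II[3], summit at chronicle I[5]=chronicle II[5], launch at chronicle I[6]=chronicle II[6] gives a common subsequence of length 4. dp[6][6] = 4 confirms this is the maximum.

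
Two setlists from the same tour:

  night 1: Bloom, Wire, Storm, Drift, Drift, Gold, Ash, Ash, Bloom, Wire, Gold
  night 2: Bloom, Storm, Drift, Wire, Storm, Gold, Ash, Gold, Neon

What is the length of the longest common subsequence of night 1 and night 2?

One common subsequence of length 6: Bloom at night 1[1]=night 2[1] → Wire at night 1[2]=night 2[4] → Storm at night 1[3]=night 2[5] → Gold at night 1[6]=night 2[6] → Ash at night 1[8]=night 2[7] → Gold at night 1[11]=night 2[8]. Since dp[11][9] = 6, nothing longer is possible.

6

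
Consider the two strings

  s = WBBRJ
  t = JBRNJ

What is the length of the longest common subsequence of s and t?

3

One common subsequence of length 3: B [3,2] → R [4,3] → J [5,5]. Since dp[5][5] = 3, nothing longer is possible.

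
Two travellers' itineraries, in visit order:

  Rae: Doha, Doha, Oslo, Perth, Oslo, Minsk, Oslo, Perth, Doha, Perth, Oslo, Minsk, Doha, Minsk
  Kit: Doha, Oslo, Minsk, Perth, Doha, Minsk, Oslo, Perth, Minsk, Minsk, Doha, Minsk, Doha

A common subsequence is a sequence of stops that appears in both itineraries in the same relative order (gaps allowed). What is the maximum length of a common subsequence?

9

Taking Doha [2,1], Oslo [3,2], Perth [4,4], Minsk [6,6], Oslo [7,7], Perth [8,8], Doha [9,11], Minsk [12,12], Doha [13,13] gives a common subsequence of length 9. Since dp[14][13] = 9, nothing longer is possible.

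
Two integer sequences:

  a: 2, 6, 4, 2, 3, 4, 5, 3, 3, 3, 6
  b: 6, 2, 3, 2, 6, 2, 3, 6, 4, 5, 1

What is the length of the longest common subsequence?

Pick 2 [1,4], 6 [2,5], 2 [4,6], 3 [5,7], 4 [6,9], 5 [7,10]; all 6 values appear in both, in order. dp[11][11] = 6 confirms this is the maximum.

6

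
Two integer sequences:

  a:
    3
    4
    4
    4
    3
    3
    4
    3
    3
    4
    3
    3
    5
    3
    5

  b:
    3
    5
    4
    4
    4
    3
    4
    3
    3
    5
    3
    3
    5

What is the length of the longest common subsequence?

11

Taking 3 [1,1], then 4 [2,3], then 4 [3,4], then 4 [4,5], then 3 [6,6], then 4 [7,7], then 3 [8,8], then 3 [9,9], then 3 [12,11], then 3 [14,12], then 5 [15,13] gives a common subsequence of length 11. dp[15][13] = 11 confirms this is the maximum.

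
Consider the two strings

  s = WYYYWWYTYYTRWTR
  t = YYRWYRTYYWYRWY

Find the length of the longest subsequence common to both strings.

9

Match Y [2,1] → Y [3,2] → W [6,4] → Y [7,5] → T [8,7] → Y [9,9] → Y [10,11] → R [12,12] → W [13,13] — 9 characters in the same relative order in both. dp[15][14] = 9 confirms this is the maximum.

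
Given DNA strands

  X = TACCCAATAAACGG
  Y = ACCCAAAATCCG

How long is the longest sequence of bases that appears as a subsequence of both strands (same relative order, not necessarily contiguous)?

Taking A [2,1], C [3,2], C [4,3], C [5,4], A [6,5], A [7,6], A [9,7], A [10,8], C [12,11], G [14,12] gives a common subsequence of length 10, and the DP table's final entry dp[14][12] is also 10, so no common subsequence is longer.

10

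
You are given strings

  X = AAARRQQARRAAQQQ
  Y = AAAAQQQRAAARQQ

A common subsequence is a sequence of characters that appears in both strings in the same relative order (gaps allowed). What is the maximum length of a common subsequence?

10

Pick A (X #1, Y #2); then A (X #2, Y #3); then A (X #3, Y #4); then Q (X #6, Y #6); then Q (X #7, Y #7); then A (X #8, Y #9); then A (X #11, Y #10); then A (X #12, Y #11); then Q (X #14, Y #13); then Q (X #15, Y #14); all 10 characters appear in both, in order. dp[15][14] = 10 confirms this is the maximum.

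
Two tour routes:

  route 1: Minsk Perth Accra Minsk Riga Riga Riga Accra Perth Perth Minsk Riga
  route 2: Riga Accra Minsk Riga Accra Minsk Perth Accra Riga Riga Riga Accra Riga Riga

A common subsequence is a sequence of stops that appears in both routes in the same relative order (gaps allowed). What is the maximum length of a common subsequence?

Match Minsk [1,6], then Perth [2,7], then Accra [3,8], then Riga [5,9], then Riga [6,10], then Riga [7,11], then Accra [8,12], then Riga [12,14] — 8 stops in the same relative order in both, and the DP table's final entry dp[12][14] is also 8, so no common subsequence is longer.

8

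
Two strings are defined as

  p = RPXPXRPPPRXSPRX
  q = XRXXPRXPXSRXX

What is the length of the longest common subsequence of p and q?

9

Match R at p[1]=q[2], then X at p[3]=q[4], then P at p[4]=q[5], then X at p[5]=q[7], then P at p[9]=q[8], then X at p[11]=q[9], then S at p[12]=q[10], then R at p[14]=q[11], then X at p[15]=q[13] — 9 characters in the same relative order in both, and the DP table's final entry dp[15][13] is also 9, so no common subsequence is longer.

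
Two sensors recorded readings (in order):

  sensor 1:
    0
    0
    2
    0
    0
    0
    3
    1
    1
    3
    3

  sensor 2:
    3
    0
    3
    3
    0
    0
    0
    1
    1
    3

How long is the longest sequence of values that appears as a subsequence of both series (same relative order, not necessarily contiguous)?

Let dp[i][j] be the LCS length of the first i values of sensor 1 and the first j values of sensor 2. dp[i][j] = dp[i-1][j-1]+1 when the i-th and j-th values match, else max(dp[i-1][j], dp[i][j-1]).
    ·  3  0  3  3  0  0  0  1  1  3
 ·  0  0  0  0  0  0  0  0  0  0  0
 0  0  0  1  1  1  1  1  1  1  1  1
 0  0  0  1  1  1  2  2  2  2  2  2
 2  0  0  1  1  1  2  2  2  2  2  2
 0  0  0  1  1  1  2  3  3  3  3  3
 0  0  0  1  1  1  2  3  4  4  4  4
 0  0  0  1  1  1  2  3  4  4  4  4
 3  0  1  1  2  2  2  3  4  4  4  5
 1  0  1  1  2  2  2  3  4  5  5  5
 1  0  1  1  2  2  2  3  4  5  6  6
 3  0  1  1  2  3  3  3  4  5  6  7
 3  0  1  1  2  3  3  3  4  5  6  7
dp[11][10] = 7. One LCS (by backtracking along matches): 0, 0, 0, 0, 1, 1, 3.

7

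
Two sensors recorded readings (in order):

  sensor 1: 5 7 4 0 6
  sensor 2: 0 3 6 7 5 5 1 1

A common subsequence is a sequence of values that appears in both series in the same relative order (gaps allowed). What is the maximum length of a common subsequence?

2

Let dp[i][j] be the LCS length of the first i values of sensor 1 and the first j values of sensor 2. dp[i][j] = dp[i-1][j-1]+1 when the i-th and j-th values match, else max(dp[i-1][j], dp[i][j-1]).
    ·  0  3  6  7  5  5  1  1
 ·  0  0  0  0  0  0  0  0  0
 5  0  0  0  0  0  1  1  1  1
 7  0  0  0  0  1  1  1  1  1
 4  0  0  0  0  1  1  1  1  1
 0  0  1  1  1  1  1  1  1  1
 6  0  1  1  2  2  2  2  2  2
dp[5][8] = 2. One LCS (by backtracking along matches): 0, 6.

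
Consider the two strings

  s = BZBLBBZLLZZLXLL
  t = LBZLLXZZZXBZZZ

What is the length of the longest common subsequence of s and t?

8

Match L (s #4, t #1) → B (s #6, t #2) → Z (s #7, t #3) → L (s #8, t #4) → L (s #9, t #5) → Z (s #10, t #8) → Z (s #11, t #9) → X (s #13, t #10) — 8 characters in the same relative order in both. The LCS DP gives dp[15][14] = 8, so this is optimal.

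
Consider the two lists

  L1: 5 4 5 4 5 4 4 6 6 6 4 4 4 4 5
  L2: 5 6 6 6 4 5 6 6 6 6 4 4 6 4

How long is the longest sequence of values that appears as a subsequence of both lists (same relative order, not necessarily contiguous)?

9

Pick 5 [1,1] → 4 [2,5] → 5 [3,6] → 6 [8,8] → 6 [9,9] → 6 [10,10] → 4 [11,11] → 4 [12,12] → 4 [14,14]; all 9 values appear in both, in order. Since dp[15][14] = 9, nothing longer is possible.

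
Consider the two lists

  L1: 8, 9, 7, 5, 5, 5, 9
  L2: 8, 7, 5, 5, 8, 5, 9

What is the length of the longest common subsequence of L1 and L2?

6

Let dp[i][j] be the LCS length of the first i values of L1 and the first j values of L2. dp[i][j] = dp[i-1][j-1]+1 when the i-th and j-th values match, else max(dp[i-1][j], dp[i][j-1]).
    ·  8  7  5  5  8  5  9
 ·  0  0  0  0  0  0  0  0
 8  0  1  1  1  1  1  1  1
 9  0  1  1  1  1  1  1  2
 7  0  1  2  2  2  2  2  2
 5  0  1  2  3  3  3  3  3
 5  0  1  2  3  4  4  4  4
 5  0  1  2  3  4  4  5  5
 9  0  1  2  3  4  4  5  6
dp[7][7] = 6. One LCS (by backtracking along matches): 8, 7, 5, 5, 5, 9.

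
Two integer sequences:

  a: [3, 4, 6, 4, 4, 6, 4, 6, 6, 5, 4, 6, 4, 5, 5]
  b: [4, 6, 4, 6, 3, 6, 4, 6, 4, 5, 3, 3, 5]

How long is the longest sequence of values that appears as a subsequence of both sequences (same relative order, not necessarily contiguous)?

10

One common subsequence of length 10: 4 (a #2, b #1); then 6 (a #3, b #2); then 4 (a #5, b #3); then 6 (a #6, b #4); then 6 (a #9, b #6); then 4 (a #11, b #7); then 6 (a #12, b #8); then 4 (a #13, b #9); then 5 (a #14, b #10); then 5 (a #15, b #13). Since dp[15][13] = 10, nothing longer is possible.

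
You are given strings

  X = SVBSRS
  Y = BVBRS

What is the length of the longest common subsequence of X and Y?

Let dp[i][j] be the LCS length of the first i characters of X and the first j characters of Y. dp[i][j] = dp[i-1][j-1]+1 when the i-th and j-th characters match, else max(dp[i-1][j], dp[i][j-1]).
    ·  B  V  B  R  S
 ·  0  0  0  0  0  0
 S  0  0  0  0  0  1
 V  0  0  1  1  1  1
 B  0  1  1  2  2  2
 S  0  1  1  2  2  3
 R  0  1  1  2  3  3
 S  0  1  1  2  3  4
dp[6][5] = 4. One LCS (by backtracking along matches): VBRS.

4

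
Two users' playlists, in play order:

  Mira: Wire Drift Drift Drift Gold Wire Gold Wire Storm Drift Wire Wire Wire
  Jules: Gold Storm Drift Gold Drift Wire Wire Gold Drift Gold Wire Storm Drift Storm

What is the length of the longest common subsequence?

Match Drift at Mira[2]=Jules[3] → Drift at Mira[3]=Jules[5] → Drift at Mira[4]=Jules[9] → Gold at Mira[7]=Jules[10] → Wire at Mira[8]=Jules[11] → Storm at Mira[9]=Jules[12] → Drift at Mira[10]=Jules[13] — 7 songs in the same relative order in both, and the DP table's final entry dp[13][14] is also 7, so no common subsequence is longer.

7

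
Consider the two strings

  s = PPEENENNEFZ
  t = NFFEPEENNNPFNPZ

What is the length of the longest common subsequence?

8

Match P [2,5] → E [3,6] → E [4,7] → N [5,8] → N [7,9] → N [8,10] → F [10,12] → Z [11,15] — 8 characters in the same relative order in both. The LCS DP gives dp[11][15] = 8, so this is optimal.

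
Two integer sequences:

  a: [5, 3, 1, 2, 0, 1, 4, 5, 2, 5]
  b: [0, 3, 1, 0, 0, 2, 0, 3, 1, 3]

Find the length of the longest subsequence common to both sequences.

Match 3 [2,2] → 1 [3,3] → 2 [4,6] → 0 [5,7] → 1 [6,9] — 5 values in the same relative order in both. Since dp[10][10] = 5, nothing longer is possible.

5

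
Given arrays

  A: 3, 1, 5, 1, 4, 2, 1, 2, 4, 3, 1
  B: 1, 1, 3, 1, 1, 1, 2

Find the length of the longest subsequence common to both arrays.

5

Match 3 (A #1, B #3), 1 (A #2, B #4), 1 (A #4, B #5), 1 (A #7, B #6), 2 (A #8, B #7) — 5 values in the same relative order in both. The LCS DP gives dp[11][7] = 5, so this is optimal.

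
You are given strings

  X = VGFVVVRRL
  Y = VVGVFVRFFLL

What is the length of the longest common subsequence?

Match V at X[1]=Y[2], then G at X[2]=Y[3], then F at X[3]=Y[5], then V at X[6]=Y[6], then R at X[7]=Y[7], then L at X[9]=Y[11] — 6 characters in the same relative order in both, and the DP table's final entry dp[9][11] is also 6, so no common subsequence is longer.

6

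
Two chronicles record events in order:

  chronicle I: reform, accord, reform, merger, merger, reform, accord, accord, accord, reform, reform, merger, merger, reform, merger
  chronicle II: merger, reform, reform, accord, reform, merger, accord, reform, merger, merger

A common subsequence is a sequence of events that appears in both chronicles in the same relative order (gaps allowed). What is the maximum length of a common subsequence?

8

Taking reform (chronicle I #1, chronicle II #3) → accord (chronicle I #2, chronicle II #4) → reform (chronicle I #3, chronicle II #5) → merger (chronicle I #5, chronicle II #6) → accord (chronicle I #9, chronicle II #7) → reform (chronicle I #11, chronicle II #8) → merger (chronicle I #13, chronicle II #9) → merger (chronicle I #15, chronicle II #10) gives a common subsequence of length 8, and the DP table's final entry dp[15][10] is also 8, so no common subsequence is longer.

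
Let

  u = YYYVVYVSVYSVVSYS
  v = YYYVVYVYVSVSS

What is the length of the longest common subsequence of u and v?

12

Taking Y [1,1] → Y [2,2] → Y [3,3] → V [4,4] → V [5,5] → Y [6,6] → V [7,7] → V [9,9] → S [11,10] → V [13,11] → S [14,12] → S [16,13] gives a common subsequence of length 12. Since dp[16][13] = 12, nothing longer is possible.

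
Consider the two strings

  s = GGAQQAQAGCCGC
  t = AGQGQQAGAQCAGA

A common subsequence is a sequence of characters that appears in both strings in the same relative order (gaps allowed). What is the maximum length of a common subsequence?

8

Match G at s[1]=t[2]; then G at s[2]=t[4]; then Q at s[4]=t[5]; then Q at s[5]=t[6]; then A at s[6]=t[9]; then Q at s[7]=t[10]; then A at s[8]=t[12]; then G at s[9]=t[13] — 8 characters in the same relative order in both. dp[13][14] = 8 confirms this is the maximum.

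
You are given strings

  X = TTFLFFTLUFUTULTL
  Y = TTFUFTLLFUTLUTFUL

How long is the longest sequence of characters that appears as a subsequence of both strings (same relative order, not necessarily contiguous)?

12

Match T (X #1, Y #1), then T (X #2, Y #2), then F (X #3, Y #3), then F (X #6, Y #5), then T (X #7, Y #6), then L (X #8, Y #8), then F (X #10, Y #9), then U (X #11, Y #10), then T (X #12, Y #11), then U (X #13, Y #13), then T (X #15, Y #14), then L (X #16, Y #17) — 12 characters in the same relative order in both. dp[16][17] = 12 confirms this is the maximum.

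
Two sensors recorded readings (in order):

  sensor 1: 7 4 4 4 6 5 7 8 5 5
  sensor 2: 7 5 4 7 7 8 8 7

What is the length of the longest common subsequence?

4

Let dp[i][j] be the LCS length of the first i values of sensor 1 and the first j values of sensor 2. dp[i][j] = dp[i-1][j-1]+1 when the i-th and j-th values match, else max(dp[i-1][j], dp[i][j-1]).
    ·  7  5  4  7  7  8  8  7
 ·  0  0  0  0  0  0  0  0  0
 7  0  1  1  1  1  1  1  1  1
 4  0  1  1  2  2  2  2  2  2
 4  0  1  1  2  2  2  2  2  2
 4  0  1  1  2  2  2  2  2  2
 6  0  1  1  2  2  2  2  2  2
 5  0  1  2  2  2  2  2  2  2
 7  0  1  2  2  3  3  3  3  3
 8  0  1  2  2  3  3  4  4  4
 5  0  1  2  2  3  3  4  4  4
 5  0  1  2  2  3  3  4  4  4
dp[10][8] = 4. One LCS (by backtracking along matches): 7, 4, 7, 8.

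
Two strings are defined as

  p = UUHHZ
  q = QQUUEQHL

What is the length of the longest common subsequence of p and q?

3

Match U [1,3], U [2,4], H [3,7] — 3 characters in the same relative order in both. Since dp[5][8] = 3, nothing longer is possible.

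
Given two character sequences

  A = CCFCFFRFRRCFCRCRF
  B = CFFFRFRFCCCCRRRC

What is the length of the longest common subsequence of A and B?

Match C (A #2, B #1), F (A #3, B #2), F (A #5, B #3), F (A #6, B #4), R (A #7, B #5), F (A #8, B #6), R (A #9, B #7), C (A #11, B #11), C (A #13, B #12), R (A #14, B #15), C (A #15, B #16) — 11 characters in the same relative order in both. The LCS DP gives dp[17][16] = 11, so this is optimal.

11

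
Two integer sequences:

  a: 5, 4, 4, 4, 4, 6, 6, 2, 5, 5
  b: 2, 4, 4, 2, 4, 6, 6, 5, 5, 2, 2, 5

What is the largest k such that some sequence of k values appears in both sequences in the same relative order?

7

Let dp[i][j] be the LCS length of the first i values of a and the first j values of b. dp[i][j] = dp[i-1][j-1]+1 when the i-th and j-th values match, else max(dp[i-1][j], dp[i][j-1]).
    ·  2  4  4  2  4  6  6  5  5  2  2  5
 ·  0  0  0  0  0  0  0  0  0  0  0  0  0
 5  0  0  0  0  0  0  0  0  1  1  1  1  1
 4  0  0  1  1  1  1  1  1  1  1  1  1  1
 4  0  0  1  2  2  2  2  2  2  2  2  2  2
 4  0  0  1  2  2  3  3  3  3  3  3  3  3
 4  0  0  1  2  2  3  3  3  3  3  3  3  3
 6  0  0  1  2  2  3  4  4  4  4  4  4  4
 6  0  0  1  2  2  3  4  5  5  5  5  5  5
 2  0  1  1  2  3  3  4  5  5  5  6  6  6
 5  0  1  1  2  3  3  4  5  6  6  6  6  7
 5  0  1  1  2  3  3  4  5  6  7  7  7  7
dp[10][12] = 7. One LCS (by backtracking along matches): 4, 4, 4, 6, 6, 2, 5.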